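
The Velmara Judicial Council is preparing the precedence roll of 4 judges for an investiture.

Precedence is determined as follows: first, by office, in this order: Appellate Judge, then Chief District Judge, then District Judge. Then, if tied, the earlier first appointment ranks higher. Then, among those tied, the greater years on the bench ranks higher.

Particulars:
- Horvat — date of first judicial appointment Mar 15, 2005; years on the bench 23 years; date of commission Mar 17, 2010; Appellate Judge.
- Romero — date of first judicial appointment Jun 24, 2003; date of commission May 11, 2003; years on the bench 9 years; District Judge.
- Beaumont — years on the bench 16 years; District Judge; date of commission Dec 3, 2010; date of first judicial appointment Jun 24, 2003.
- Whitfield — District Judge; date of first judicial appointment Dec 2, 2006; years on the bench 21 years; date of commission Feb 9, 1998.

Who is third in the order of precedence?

Romero

By office: Horvat (Appellate Judge); then Beaumont, Romero and Whitfield (District Judge).
Among Beaumont, Romero and Whitfield, by date of first judicial appointment (earlier first): Beaumont and Romero (Jun 24, 2003) before Whitfield (Dec 2, 2006).
Among Beaumont and Romero, by years on the bench (higher first): Beaumont (16 years) before Romero (9 years).
Order: Horvat, Beaumont, Romero, Whitfield.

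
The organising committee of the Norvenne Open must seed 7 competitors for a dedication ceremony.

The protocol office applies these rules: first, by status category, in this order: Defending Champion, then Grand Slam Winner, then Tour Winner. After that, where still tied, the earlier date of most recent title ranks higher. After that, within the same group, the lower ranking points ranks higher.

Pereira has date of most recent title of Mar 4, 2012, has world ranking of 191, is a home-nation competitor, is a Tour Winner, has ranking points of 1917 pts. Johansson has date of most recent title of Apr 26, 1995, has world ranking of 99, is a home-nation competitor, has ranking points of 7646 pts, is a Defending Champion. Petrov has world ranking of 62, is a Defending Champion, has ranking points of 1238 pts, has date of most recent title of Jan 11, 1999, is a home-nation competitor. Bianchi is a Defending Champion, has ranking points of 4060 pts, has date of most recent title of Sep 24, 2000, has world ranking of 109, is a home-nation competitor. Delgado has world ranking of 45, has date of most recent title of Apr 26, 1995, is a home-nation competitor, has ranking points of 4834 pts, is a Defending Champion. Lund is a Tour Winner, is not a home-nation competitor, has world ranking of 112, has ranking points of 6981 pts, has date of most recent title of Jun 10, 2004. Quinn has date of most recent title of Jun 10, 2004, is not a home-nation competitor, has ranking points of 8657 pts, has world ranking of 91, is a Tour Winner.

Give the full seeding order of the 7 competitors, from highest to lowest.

Delgado, Johansson, Petrov, Bianchi, Lund, Quinn, Pereira

By status category: Delgado, Johansson, Petrov and Bianchi (Defending Champion); then Lund, Quinn and Pereira (Tour Winner).
Among Delgado, Johansson, Petrov and Bianchi, by date of most recent title (earlier first): Delgado and Johansson (Apr 26, 1995) before Petrov (Jan 11, 1999) before Bianchi (Sep 24, 2000).
Among Delgado and Johansson, by ranking points (lower first): Delgado (4834 pts) before Johansson (7646 pts).
Among Lund, Quinn and Pereira, by date of most recent title (earlier first): Lund and Quinn (Jun 10, 2004) before Pereira (Mar 4, 2012).
Among Lund and Quinn, by ranking points (lower first): Lund (6981 pts) before Quinn (8657 pts).
Full order: Delgado, Johansson, Petrov, Bianchi, Lund, Quinn, Pereira.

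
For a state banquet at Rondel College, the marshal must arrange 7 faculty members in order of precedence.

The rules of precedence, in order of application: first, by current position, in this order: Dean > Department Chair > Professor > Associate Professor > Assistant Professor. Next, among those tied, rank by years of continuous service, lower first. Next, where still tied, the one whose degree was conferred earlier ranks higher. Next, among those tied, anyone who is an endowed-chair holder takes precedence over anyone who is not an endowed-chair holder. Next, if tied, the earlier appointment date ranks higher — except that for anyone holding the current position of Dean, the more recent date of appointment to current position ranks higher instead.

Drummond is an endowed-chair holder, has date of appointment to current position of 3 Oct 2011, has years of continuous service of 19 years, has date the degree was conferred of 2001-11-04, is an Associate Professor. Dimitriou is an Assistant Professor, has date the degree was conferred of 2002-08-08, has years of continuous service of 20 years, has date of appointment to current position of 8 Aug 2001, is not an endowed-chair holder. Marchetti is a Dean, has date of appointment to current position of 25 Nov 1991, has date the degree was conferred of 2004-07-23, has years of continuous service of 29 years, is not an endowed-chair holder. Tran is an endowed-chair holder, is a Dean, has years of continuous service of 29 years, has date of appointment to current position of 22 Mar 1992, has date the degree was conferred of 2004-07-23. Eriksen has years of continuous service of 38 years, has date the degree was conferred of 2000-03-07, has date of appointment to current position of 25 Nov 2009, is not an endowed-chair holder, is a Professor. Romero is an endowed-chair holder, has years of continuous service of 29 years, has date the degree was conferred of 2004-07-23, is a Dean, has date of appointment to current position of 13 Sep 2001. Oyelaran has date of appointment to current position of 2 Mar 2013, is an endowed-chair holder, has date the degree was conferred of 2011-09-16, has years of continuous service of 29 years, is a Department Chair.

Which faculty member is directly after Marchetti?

Oyelaran

By current position: Romero, Tran and Marchetti (Dean); then Oyelaran (Department Chair); then Eriksen (Professor); then Drummond (Associate Professor); then Dimitriou (Assistant Professor).
Romero, Tran and Marchetti all have years of continuous service 29 years, so the next rule applies.
Romero, Tran and Marchetti all have date the degree was conferred 2004-07-23, so the next rule applies.
Among Romero, Tran and Marchetti, an endowed-chair holder before not an endowed-chair holder: Romero and Tran (an endowed-chair holder) before Marchetti (not an endowed-chair holder).
Among Romero and Tran, by date of appointment to current position (later first) (reversed rule for this group): Romero (13 Sep 2001) before Tran (22 Mar 1992).
Order: Romero, Tran, Marchetti, Oyelaran, Eriksen, Drummond, Dimitriou.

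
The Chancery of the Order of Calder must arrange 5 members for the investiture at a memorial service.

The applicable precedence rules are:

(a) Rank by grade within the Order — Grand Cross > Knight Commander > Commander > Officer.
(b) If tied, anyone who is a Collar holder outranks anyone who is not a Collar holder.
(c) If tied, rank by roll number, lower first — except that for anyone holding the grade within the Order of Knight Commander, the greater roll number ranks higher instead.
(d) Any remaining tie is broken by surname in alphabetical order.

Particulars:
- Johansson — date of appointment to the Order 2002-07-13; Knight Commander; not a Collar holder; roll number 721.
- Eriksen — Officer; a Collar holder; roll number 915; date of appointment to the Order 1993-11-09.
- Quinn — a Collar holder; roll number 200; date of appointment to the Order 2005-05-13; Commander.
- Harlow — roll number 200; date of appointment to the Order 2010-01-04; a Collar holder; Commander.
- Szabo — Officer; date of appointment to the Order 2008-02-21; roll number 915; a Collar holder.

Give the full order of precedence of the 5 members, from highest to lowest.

By grade within the Order: Johansson (Knight Commander); then Harlow and Quinn (Commander); then Eriksen and Szabo (Officer).
Harlow and Quinn are each a Collar holder, so the next rule applies.
Harlow and Quinn both have roll number 200, so the next rule applies.
Among Harlow and Quinn, alphabetically by surname: Harlow before Quinn.
Eriksen and Szabo are each a Collar holder, so the next rule applies.
Eriksen and Szabo both have roll number 915, so the next rule applies.
Among Eriksen and Szabo, alphabetically by surname: Eriksen before Szabo.
Full order: Johansson, Harlow, Quinn, Eriksen, Szabo.

Johansson, Harlow, Quinn, Eriksen, Szabo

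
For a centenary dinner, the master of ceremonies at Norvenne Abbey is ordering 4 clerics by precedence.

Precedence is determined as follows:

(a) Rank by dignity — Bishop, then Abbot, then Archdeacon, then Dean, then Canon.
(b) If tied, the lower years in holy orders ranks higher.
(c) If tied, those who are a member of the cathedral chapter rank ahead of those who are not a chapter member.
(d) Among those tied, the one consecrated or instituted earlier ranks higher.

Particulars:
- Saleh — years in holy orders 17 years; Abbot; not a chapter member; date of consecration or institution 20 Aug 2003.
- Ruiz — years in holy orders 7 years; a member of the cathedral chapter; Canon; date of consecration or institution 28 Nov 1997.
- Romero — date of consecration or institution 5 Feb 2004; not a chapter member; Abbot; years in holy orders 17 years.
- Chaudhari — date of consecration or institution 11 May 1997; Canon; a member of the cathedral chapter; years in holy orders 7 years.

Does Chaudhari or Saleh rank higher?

Saleh

By dignity: Saleh and Romero (Abbot); then Chaudhari and Ruiz (Canon).
Saleh and Romero both have years in holy orders 17 years, so the next rule applies.
Saleh and Romero are each not a chapter member, so the next rule applies.
Among Saleh and Romero, by date of consecration or institution (earlier first): Saleh (20 Aug 2003) before Romero (5 Feb 2004).
Chaudhari and Ruiz both have years in holy orders 7 years, so the next rule applies.
Chaudhari and Ruiz are each a member of the cathedral chapter, so the next rule applies.
Among Chaudhari and Ruiz, by date of consecration or institution (earlier first): Chaudhari (11 May 1997) before Ruiz (28 Nov 1997).
So Saleh takes precedence.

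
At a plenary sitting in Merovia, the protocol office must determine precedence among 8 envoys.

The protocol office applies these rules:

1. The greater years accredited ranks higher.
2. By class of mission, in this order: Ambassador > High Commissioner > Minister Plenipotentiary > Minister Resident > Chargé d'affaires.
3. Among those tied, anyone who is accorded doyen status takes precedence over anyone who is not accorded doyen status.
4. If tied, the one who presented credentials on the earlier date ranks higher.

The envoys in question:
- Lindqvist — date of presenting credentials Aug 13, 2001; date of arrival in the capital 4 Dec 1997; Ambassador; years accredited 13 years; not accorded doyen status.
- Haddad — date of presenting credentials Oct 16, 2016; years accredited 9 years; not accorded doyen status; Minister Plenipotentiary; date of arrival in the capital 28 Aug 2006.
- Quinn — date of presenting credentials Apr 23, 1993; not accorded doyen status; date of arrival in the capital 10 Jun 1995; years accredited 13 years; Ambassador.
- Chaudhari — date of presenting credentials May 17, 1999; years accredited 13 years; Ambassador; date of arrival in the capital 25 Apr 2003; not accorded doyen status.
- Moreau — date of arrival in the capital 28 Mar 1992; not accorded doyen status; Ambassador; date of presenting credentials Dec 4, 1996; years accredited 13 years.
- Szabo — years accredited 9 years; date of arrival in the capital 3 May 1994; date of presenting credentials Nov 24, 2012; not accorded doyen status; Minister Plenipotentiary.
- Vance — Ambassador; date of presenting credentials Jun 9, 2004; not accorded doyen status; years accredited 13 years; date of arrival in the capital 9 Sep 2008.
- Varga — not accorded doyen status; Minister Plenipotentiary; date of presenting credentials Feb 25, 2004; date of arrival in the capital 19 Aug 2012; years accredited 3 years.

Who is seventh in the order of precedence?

Haddad

By years accredited (higher first): Quinn, Moreau, Chaudhari, Lindqvist and Vance (each 13 years); then Szabo and Haddad (both 9 years); then Varga (3 years).
Quinn, Moreau, Chaudhari, Lindqvist and Vance are each Ambassador, so the next rule applies.
Quinn, Moreau, Chaudhari, Lindqvist and Vance are each not accorded doyen status, so the next rule applies.
Among Quinn, Moreau, Chaudhari, Lindqvist and Vance, by date of presenting credentials (earlier first): Quinn (Apr 23, 1993) before Moreau (Dec 4, 1996) before Chaudhari (May 17, 1999) before Lindqvist (Aug 13, 2001) before Vance (Jun 9, 2004).
Szabo and Haddad are each Minister Plenipotentiary, so the next rule applies.
Szabo and Haddad are each not accorded doyen status, so the next rule applies.
Among Szabo and Haddad, by date of presenting credentials (earlier first): Szabo (Nov 24, 2012) before Haddad (Oct 16, 2016).
Order: Quinn, Moreau, Chaudhari, Lindqvist, Vance, Szabo, Haddad, Varga.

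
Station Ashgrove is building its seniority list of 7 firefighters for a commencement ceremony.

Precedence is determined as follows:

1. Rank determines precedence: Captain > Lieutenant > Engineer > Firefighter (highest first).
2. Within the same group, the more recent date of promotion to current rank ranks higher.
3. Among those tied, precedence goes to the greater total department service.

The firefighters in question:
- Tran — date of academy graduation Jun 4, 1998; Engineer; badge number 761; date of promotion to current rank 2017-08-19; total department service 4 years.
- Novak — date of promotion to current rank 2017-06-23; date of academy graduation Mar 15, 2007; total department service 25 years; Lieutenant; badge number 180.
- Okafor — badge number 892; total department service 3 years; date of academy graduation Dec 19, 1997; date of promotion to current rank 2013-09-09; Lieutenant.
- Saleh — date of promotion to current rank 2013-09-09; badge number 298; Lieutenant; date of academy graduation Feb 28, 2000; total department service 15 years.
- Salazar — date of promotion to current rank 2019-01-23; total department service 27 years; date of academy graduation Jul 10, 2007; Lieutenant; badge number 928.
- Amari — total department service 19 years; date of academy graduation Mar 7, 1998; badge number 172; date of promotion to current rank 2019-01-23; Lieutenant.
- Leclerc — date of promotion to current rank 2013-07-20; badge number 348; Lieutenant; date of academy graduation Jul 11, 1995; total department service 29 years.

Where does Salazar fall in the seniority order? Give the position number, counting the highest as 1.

By rank: Salazar, Amari, Novak, Saleh, Okafor and Leclerc (Lieutenant); then Tran (Engineer).
Among Salazar, Amari, Novak, Saleh, Okafor and Leclerc, by date of promotion to current rank (later first): Salazar and Amari (2019-01-23) before Novak (2017-06-23) before Saleh and Okafor (2013-09-09) before Leclerc (2013-07-20).
Among Salazar and Amari, by total department service (higher first): Salazar (27 years) before Amari (19 years).
Among Saleh and Okafor, by total department service (higher first): Saleh (15 years) before Okafor (3 years).
Order: Salazar, Amari, Novak, Saleh, Okafor, Leclerc, Tran. So position 1.

1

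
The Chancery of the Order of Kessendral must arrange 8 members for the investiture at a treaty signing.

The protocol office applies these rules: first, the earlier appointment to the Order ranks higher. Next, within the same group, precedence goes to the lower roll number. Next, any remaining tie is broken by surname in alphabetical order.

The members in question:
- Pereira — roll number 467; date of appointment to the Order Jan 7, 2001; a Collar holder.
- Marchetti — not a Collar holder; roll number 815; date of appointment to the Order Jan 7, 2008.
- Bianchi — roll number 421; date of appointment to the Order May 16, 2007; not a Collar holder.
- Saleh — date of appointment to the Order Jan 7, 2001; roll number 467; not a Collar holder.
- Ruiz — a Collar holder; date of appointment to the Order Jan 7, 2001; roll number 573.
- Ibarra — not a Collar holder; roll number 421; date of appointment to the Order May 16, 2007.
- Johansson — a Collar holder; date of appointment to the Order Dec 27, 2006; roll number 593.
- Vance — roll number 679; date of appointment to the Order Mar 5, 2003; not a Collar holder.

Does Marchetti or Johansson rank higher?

By date of appointment to the Order (earlier first): Pereira, Saleh and Ruiz (each Jan 7, 2001); then Vance (Mar 5, 2003); then Johansson (Dec 27, 2006); then Bianchi and Ibarra (both May 16, 2007); then Marchetti (Jan 7, 2008).
Among Pereira, Saleh and Ruiz, by roll number (lower first): Pereira and Saleh (467) before Ruiz (573).
Among Pereira and Saleh, alphabetically by surname: Pereira before Saleh.
Bianchi and Ibarra both have roll number 421, so the next rule applies.
Among Bianchi and Ibarra, alphabetically by surname: Bianchi before Ibarra.
So Johansson takes precedence.

Johansson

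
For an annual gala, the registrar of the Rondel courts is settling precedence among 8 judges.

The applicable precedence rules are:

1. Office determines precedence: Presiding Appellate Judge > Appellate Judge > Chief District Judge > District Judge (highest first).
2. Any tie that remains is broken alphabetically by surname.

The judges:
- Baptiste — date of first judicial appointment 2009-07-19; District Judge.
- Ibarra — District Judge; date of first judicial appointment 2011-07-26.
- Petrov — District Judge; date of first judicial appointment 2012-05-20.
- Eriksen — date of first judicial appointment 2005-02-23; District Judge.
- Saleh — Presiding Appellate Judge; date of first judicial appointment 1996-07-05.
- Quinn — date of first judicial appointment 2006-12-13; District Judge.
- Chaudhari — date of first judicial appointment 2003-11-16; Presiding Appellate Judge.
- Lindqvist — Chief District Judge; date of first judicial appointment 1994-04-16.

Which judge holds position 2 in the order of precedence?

Saleh

By office: Chaudhari and Saleh (Presiding Appellate Judge); then Lindqvist (Chief District Judge); then Baptiste, Eriksen, Ibarra, Petrov and Quinn (District Judge).
Among Chaudhari and Saleh, alphabetically by surname: Chaudhari before Saleh.
Among Baptiste, Eriksen, Ibarra, Petrov and Quinn, alphabetically by surname: Baptiste before Eriksen before Ibarra before Petrov before Quinn.
Order: Chaudhari, Saleh, Lindqvist, Baptiste, Eriksen, Ibarra, Petrov, Quinn.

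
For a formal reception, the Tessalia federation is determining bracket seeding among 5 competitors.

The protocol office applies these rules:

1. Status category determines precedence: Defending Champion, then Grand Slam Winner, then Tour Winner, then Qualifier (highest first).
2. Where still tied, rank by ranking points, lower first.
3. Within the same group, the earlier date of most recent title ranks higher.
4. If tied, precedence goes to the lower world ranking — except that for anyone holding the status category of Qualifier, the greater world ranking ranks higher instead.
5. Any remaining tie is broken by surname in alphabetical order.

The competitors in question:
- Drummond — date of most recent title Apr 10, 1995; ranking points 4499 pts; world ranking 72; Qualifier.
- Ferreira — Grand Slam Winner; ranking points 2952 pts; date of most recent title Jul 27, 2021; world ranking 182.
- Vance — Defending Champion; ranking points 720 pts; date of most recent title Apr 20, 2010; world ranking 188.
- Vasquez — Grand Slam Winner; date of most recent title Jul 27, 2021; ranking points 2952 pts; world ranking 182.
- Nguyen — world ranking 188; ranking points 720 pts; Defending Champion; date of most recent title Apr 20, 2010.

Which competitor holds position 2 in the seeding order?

By status category: Nguyen and Vance (Defending Champion); then Ferreira and Vasquez (Grand Slam Winner); then Drummond (Qualifier).
Nguyen and Vance both have ranking points 720 pts, so the next rule applies.
Nguyen and Vance both have date of most recent title Apr 20, 2010, so the next rule applies.
Nguyen and Vance both have world ranking 188, so the next rule applies.
Among Nguyen and Vance, alphabetically by surname: Nguyen before Vance.
Ferreira and Vasquez both have ranking points 2952 pts, so the next rule applies.
Ferreira and Vasquez both have date of most recent title Jul 27, 2021, so the next rule applies.
Ferreira and Vasquez both have world ranking 182, so the next rule applies.
Among Ferreira and Vasquez, alphabetically by surname: Ferreira before Vasquez.
Order: Nguyen, Vance, Ferreira, Vasquez, Drummond.

Vance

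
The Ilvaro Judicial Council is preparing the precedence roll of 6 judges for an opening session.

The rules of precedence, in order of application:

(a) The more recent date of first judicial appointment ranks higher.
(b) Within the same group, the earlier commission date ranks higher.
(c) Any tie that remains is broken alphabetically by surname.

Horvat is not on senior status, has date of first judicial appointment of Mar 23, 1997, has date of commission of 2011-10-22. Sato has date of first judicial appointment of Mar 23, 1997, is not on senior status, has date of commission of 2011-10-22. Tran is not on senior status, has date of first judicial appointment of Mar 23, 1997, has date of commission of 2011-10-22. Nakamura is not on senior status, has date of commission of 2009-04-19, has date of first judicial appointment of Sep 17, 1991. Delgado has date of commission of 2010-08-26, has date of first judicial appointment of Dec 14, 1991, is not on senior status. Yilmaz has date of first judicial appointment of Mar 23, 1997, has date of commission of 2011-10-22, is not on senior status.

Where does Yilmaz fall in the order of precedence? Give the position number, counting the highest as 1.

By date of first judicial appointment (later first): Horvat, Sato, Tran and Yilmaz (each Mar 23, 1997); then Delgado (Dec 14, 1991); then Nakamura (Sep 17, 1991).
Horvat, Sato, Tran and Yilmaz all have date of commission 2011-10-22, so the next rule applies.
Among Horvat, Sato, Tran and Yilmaz, alphabetically by surname: Horvat before Sato before Tran before Yilmaz.
Order: Horvat, Sato, Tran, Yilmaz, Delgado, Nakamura. So position 4.

4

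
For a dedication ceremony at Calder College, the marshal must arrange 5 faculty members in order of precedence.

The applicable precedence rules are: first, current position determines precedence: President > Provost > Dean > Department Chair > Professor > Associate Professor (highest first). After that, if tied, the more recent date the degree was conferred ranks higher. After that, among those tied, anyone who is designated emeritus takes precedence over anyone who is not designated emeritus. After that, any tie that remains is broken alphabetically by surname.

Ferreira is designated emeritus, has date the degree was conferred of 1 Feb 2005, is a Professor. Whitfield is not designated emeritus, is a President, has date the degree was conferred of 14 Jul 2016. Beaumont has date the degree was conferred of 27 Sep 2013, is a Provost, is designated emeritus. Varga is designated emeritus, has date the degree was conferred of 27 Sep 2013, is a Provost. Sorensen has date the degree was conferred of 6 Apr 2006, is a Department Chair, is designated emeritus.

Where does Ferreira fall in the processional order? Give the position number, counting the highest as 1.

By current position: Whitfield (President); then Beaumont and Varga (Provost); then Sorensen (Department Chair); then Ferreira (Professor).
Beaumont and Varga both have date the degree was conferred 27 Sep 2013, so the next rule applies.
Beaumont and Varga are each designated emeritus, so the next rule applies.
Among Beaumont and Varga, alphabetically by surname: Beaumont before Varga.
Order: Whitfield, Beaumont, Varga, Sorensen, Ferreira. So position 5.

5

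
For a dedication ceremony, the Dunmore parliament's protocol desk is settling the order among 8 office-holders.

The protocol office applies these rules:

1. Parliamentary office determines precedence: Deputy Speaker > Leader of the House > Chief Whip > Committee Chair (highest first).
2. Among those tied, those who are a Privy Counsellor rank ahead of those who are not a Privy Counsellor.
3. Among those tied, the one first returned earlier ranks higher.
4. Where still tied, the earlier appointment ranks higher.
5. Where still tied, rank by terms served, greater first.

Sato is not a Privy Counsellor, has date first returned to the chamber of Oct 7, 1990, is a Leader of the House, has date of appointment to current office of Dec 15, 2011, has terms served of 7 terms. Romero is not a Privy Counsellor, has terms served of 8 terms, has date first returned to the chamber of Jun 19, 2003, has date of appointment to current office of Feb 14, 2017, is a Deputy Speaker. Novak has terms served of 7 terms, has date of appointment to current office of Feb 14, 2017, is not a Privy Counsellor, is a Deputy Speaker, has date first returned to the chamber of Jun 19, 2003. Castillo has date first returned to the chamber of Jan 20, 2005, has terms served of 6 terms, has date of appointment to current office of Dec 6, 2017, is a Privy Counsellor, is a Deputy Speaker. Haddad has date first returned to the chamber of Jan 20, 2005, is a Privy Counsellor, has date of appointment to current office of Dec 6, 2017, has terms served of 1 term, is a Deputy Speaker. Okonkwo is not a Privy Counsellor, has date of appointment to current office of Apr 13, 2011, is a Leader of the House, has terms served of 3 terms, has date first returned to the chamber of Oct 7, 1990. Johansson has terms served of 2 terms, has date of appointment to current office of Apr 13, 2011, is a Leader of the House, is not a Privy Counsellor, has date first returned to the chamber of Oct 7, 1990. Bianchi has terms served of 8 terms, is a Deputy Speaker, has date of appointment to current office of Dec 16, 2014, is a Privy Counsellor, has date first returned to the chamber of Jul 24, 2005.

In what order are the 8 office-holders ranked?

Castillo, Haddad, Bianchi, Romero, Novak, Okonkwo, Johansson, Sato

By parliamentary office: Castillo, Haddad, Bianchi, Romero and Novak (Deputy Speaker); then Okonkwo, Johansson and Sato (Leader of the House).
Among Castillo, Haddad, Bianchi, Romero and Novak, a Privy Counsellor before not a Privy Counsellor: Castillo, Haddad and Bianchi (a Privy Counsellor) before Romero and Novak (not a Privy Counsellor).
Among Castillo, Haddad and Bianchi, by date first returned to the chamber (earlier first): Castillo and Haddad (Jan 20, 2005) before Bianchi (Jul 24, 2005).
Castillo and Haddad both have date of appointment to current office Dec 6, 2017, so the next rule applies.
Among Castillo and Haddad, by terms served (higher first): Castillo (6 terms) before Haddad (1 term).
Romero and Novak both have date first returned to the chamber Jun 19, 2003, so the next rule applies.
Romero and Novak both have date of appointment to current office Feb 14, 2017, so the next rule applies.
Among Romero and Novak, by terms served (higher first): Romero (8 terms) before Novak (7 terms).
Okonkwo, Johansson and Sato are each not a Privy Counsellor, so the next rule applies.
Okonkwo, Johansson and Sato all have date first returned to the chamber Oct 7, 1990, so the next rule applies.
Among Okonkwo, Johansson and Sato, by date of appointment to current office (earlier first): Okonkwo and Johansson (Apr 13, 2011) before Sato (Dec 15, 2011).
Among Okonkwo and Johansson, by terms served (higher first): Okonkwo (3 terms) before Johansson (2 terms).
Full order: Castillo, Haddad, Bianchi, Romero, Novak, Okonkwo, Johansson, Sato.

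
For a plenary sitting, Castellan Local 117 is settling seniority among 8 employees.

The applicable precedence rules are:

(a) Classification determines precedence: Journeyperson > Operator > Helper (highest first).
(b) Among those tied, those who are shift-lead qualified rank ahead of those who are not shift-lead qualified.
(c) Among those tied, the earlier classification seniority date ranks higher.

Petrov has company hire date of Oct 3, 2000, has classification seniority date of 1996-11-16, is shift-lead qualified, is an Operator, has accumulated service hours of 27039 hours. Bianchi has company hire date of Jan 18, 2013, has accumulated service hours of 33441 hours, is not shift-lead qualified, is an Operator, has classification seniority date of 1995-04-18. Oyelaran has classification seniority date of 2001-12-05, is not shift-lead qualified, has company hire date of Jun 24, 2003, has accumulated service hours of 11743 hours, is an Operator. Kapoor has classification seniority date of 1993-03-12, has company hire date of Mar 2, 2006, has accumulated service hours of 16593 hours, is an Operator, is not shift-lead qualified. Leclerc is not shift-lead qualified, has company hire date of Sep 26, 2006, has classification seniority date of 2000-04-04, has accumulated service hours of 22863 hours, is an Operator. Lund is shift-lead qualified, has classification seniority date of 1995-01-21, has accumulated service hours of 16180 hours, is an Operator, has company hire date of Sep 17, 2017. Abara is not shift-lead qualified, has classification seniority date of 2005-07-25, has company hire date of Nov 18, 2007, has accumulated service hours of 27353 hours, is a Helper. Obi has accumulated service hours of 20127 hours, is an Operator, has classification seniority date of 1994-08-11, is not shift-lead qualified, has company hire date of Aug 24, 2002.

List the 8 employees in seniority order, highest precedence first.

Lund, Petrov, Kapoor, Obi, Bianchi, Leclerc, Oyelaran, Abara

By classification: Lund, Petrov, Kapoor, Obi, Bianchi, Leclerc and Oyelaran (Operator); then Abara (Helper).
Among Lund, Petrov, Kapoor, Obi, Bianchi, Leclerc and Oyelaran, shift-lead qualified before not shift-lead qualified: Lund and Petrov (shift-lead qualified) before Kapoor, Obi, Bianchi, Leclerc and Oyelaran (not shift-lead qualified).
Among Lund and Petrov, by classification seniority date (earlier first): Lund (1995-01-21) before Petrov (1996-11-16).
Among Kapoor, Obi, Bianchi, Leclerc and Oyelaran, by classification seniority date (earlier first): Kapoor (1993-03-12) before Obi (1994-08-11) before Bianchi (1995-04-18) before Leclerc (2000-04-04) before Oyelaran (2001-12-05).
Full order: Lund, Petrov, Kapoor, Obi, Bianchi, Leclerc, Oyelaran, Abara.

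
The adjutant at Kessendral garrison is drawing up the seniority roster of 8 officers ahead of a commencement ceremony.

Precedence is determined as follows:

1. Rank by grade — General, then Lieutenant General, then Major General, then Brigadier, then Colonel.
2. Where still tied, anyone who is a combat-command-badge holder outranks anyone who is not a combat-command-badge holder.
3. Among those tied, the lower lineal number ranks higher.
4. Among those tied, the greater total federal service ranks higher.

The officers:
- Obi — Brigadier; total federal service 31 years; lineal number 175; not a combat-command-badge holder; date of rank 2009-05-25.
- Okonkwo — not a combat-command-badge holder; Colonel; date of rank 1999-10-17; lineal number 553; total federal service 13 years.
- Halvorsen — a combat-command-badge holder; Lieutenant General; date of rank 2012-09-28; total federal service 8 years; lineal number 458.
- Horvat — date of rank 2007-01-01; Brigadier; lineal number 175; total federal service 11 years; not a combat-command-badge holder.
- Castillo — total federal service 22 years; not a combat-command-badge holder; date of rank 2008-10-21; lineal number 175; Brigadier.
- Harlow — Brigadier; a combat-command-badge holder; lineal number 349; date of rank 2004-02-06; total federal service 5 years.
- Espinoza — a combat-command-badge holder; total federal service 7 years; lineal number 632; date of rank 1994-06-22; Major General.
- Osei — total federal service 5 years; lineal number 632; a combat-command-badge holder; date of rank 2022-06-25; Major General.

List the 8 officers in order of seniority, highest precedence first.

Halvorsen, Espinoza, Osei, Harlow, Obi, Castillo, Horvat, Okonkwo

By grade: Halvorsen (Lieutenant General); then Espinoza and Osei (Major General); then Harlow, Obi, Castillo and Horvat (Brigadier); then Okonkwo (Colonel).
Espinoza and Osei are each a combat-command-badge holder, so the next rule applies.
Espinoza and Osei both have lineal number 632, so the next rule applies.
Among Espinoza and Osei, by total federal service (higher first): Espinoza (7 years) before Osei (5 years).
Among Harlow, Obi, Castillo and Horvat, a combat-command-badge holder before not a combat-command-badge holder: Harlow (a combat-command-badge holder) before Obi, Castillo and Horvat (not a combat-command-badge holder).
Obi, Castillo and Horvat all have lineal number 175, so the next rule applies.
Among Obi, Castillo and Horvat, by total federal service (higher first): Obi (31 years) before Castillo (22 years) before Horvat (11 years).
Full order: Halvorsen, Espinoza, Osei, Harlow, Obi, Castillo, Horvat, Okonkwo.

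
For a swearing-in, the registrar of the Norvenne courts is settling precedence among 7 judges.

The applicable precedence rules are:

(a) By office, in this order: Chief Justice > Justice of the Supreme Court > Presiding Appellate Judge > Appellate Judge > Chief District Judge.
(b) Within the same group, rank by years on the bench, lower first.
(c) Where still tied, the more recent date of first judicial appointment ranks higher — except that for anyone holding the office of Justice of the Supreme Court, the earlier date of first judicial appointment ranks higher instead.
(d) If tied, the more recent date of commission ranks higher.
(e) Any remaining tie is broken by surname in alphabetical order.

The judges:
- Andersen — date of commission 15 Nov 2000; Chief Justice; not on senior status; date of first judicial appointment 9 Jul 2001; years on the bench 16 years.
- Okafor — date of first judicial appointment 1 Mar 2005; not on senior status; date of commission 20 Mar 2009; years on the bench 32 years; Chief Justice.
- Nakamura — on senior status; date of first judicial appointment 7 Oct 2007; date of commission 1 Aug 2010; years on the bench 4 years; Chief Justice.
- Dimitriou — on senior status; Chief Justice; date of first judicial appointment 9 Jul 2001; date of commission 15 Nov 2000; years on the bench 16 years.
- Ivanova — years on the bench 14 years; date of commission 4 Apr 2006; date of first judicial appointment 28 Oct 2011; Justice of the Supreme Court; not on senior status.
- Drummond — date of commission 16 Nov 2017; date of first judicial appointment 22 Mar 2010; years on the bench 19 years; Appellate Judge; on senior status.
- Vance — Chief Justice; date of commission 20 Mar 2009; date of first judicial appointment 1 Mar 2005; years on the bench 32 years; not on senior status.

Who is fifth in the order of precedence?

Vance

By office: Nakamura, Andersen, Dimitriou, Okafor and Vance (Chief Justice); then Ivanova (Justice of the Supreme Court); then Drummond (Appellate Judge).
Among Nakamura, Andersen, Dimitriou, Okafor and Vance, by years on the bench (lower first): Nakamura (4 years) before Andersen and Dimitriou (16 years) before Okafor and Vance (32 years).
Andersen and Dimitriou both have date of first judicial appointment 9 Jul 2001, so the next rule applies.
Andersen and Dimitriou both have date of commission 15 Nov 2000, so the next rule applies.
Among Andersen and Dimitriou, alphabetically by surname: Andersen before Dimitriou.
Okafor and Vance both have date of first judicial appointment 1 Mar 2005, so the next rule applies.
Okafor and Vance both have date of commission 20 Mar 2009, so the next rule applies.
Among Okafor and Vance, alphabetically by surname: Okafor before Vance.
Order: Nakamura, Andersen, Dimitriou, Okafor, Vance, Ivanova, Drummond.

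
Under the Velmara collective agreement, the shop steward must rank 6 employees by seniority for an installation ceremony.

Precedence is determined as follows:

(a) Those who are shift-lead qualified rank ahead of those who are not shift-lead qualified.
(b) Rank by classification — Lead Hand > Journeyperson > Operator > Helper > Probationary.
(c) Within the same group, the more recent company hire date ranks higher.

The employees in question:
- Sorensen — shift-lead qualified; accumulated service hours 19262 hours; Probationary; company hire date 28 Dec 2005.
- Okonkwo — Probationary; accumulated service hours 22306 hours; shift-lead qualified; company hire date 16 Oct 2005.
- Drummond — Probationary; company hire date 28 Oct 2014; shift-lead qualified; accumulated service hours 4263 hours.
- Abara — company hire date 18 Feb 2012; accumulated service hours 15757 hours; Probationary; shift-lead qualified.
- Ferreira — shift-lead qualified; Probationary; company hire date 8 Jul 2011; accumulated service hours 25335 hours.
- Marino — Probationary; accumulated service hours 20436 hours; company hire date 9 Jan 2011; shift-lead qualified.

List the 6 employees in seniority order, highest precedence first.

By the first rule: Drummond, Abara, Ferreira, Marino, Sorensen and Okonkwo (each shift-lead qualified).
Drummond, Abara, Ferreira, Marino, Sorensen and Okonkwo are each Probationary, so the next rule applies.
Among Drummond, Abara, Ferreira, Marino, Sorensen and Okonkwo, by company hire date (later first): Drummond (28 Oct 2014) before Abara (18 Feb 2012) before Ferreira (8 Jul 2011) before Marino (9 Jan 2011) before Sorensen (28 Dec 2005) before Okonkwo (16 Oct 2005).
Full order: Drummond, Abara, Ferreira, Marino, Sorensen, Okonkwo.

Drummond, Abara, Ferreira, Marino, Sorensen, Okonkwo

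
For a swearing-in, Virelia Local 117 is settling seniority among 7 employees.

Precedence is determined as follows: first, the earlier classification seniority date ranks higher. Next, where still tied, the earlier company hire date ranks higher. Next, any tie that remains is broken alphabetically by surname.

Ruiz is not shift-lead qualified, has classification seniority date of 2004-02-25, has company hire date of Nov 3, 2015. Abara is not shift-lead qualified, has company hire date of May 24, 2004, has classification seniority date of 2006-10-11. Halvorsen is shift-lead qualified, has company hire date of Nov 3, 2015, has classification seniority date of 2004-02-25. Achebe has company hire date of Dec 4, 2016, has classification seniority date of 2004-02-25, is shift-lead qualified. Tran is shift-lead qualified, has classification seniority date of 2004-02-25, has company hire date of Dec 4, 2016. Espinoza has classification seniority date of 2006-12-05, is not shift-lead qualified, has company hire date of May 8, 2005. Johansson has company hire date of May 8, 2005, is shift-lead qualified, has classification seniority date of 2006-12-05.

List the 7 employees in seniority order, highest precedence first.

By classification seniority date (earlier first): Halvorsen, Ruiz, Achebe and Tran (each 2004-02-25); then Abara (2006-10-11); then Espinoza and Johansson (both 2006-12-05).
Among Halvorsen, Ruiz, Achebe and Tran, by company hire date (earlier first): Halvorsen and Ruiz (Nov 3, 2015) before Achebe and Tran (Dec 4, 2016).
Among Halvorsen and Ruiz, alphabetically by surname: Halvorsen before Ruiz.
Among Achebe and Tran, alphabetically by surname: Achebe before Tran.
Espinoza and Johansson both have company hire date May 8, 2005, so the next rule applies.
Among Espinoza and Johansson, alphabetically by surname: Espinoza before Johansson.
Full order: Halvorsen, Ruiz, Achebe, Tran, Abara, Espinoza, Johansson.

Halvorsen, Ruiz, Achebe, Tran, Abara, Espinoza, Johansson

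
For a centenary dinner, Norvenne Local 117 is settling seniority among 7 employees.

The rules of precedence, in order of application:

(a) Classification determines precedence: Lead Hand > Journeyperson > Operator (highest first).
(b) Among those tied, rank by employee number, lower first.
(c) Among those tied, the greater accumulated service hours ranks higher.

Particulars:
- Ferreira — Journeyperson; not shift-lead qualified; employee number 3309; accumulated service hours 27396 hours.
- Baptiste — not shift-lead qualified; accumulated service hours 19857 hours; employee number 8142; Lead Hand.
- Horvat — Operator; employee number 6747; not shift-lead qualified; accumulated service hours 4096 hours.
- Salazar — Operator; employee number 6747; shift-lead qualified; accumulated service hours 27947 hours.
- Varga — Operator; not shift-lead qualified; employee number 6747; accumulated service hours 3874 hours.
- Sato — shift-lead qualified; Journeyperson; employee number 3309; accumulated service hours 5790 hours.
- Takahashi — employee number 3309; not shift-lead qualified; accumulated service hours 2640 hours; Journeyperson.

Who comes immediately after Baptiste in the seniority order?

Ferreira

By classification: Baptiste (Lead Hand); then Ferreira, Sato and Takahashi (Journeyperson); then Salazar, Horvat and Varga (Operator).
Ferreira, Sato and Takahashi all have employee number 3309, so the next rule applies.
Among Ferreira, Sato and Takahashi, by accumulated service hours (higher first): Ferreira (27396 hours) before Sato (5790 hours) before Takahashi (2640 hours).
Salazar, Horvat and Varga all have employee number 6747, so the next rule applies.
Among Salazar, Horvat and Varga, by accumulated service hours (higher first): Salazar (27947 hours) before Horvat (4096 hours) before Varga (3874 hours).
Order: Baptiste, Ferreira, Sato, Takahashi, Salazar, Horvat, Varga.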